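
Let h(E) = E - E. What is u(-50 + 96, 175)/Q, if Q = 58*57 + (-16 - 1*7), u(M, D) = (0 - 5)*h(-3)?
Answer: 0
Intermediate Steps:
h(E) = 0
u(M, D) = 0 (u(M, D) = (0 - 5)*0 = -5*0 = 0)
Q = 3283 (Q = 3306 + (-16 - 7) = 3306 - 23 = 3283)
u(-50 + 96, 175)/Q = 0/3283 = 0*(1/3283) = 0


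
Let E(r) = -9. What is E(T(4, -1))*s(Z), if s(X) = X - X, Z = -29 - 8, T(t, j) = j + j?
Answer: 0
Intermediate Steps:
T(t, j) = 2*j
Z = -37
s(X) = 0
E(T(4, -1))*s(Z) = -9*0 = 0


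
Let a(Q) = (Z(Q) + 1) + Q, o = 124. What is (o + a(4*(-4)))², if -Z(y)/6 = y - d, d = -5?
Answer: 30625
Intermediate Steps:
Z(y) = -30 - 6*y (Z(y) = -6*(y - 1*(-5)) = -6*(y + 5) = -6*(5 + y) = -30 - 6*y)
a(Q) = -29 - 5*Q (a(Q) = ((-30 - 6*Q) + 1) + Q = (-29 - 6*Q) + Q = -29 - 5*Q)
(o + a(4*(-4)))² = (124 + (-29 - 20*(-4)))² = (124 + (-29 - 5*(-16)))² = (124 + (-29 + 80))² = (124 + 51)² = 175² = 30625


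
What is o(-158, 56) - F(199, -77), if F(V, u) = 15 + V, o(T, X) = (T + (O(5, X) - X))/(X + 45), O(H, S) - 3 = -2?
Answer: -21827/101 ≈ -216.11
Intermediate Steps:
O(H, S) = 1 (O(H, S) = 3 - 2 = 1)
o(T, X) = (1 + T - X)/(45 + X) (o(T, X) = (T + (1 - X))/(X + 45) = (1 + T - X)/(45 + X))
o(-158, 56) - F(199, -77) = (1 - 158 - 1*56)/(45 + 56) - (15 + 199) = (1 - 158 - 56)/101 - 1*214 = (1/101)*(-213) - 214 = -213/101 - 214 = -21827/101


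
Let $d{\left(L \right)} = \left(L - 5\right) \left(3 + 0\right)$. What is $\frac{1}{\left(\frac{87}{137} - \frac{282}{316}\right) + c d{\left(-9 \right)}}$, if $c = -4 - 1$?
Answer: $\frac{21646}{4540089} \approx 0.0047677$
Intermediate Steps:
$c = -5$
$d{\left(L \right)} = -15 + 3 L$ ($d{\left(L \right)} = \left(-5 + L\right) 3 = -15 + 3 L$)
$\frac{1}{\left(\frac{87}{137} - \frac{282}{316}\right) + c d{\left(-9 \right)}} = \frac{1}{\left(\frac{87}{137} - \frac{282}{316}\right) - 5 \left(-15 + 3 \left(-9\right)\right)} = \frac{1}{\left(87 \cdot \frac{1}{137} - \frac{141}{158}\right) - 5 \left(-15 - 27\right)} = \frac{1}{\left(\frac{87}{137} - \frac{141}{158}\right) - -210} = \frac{1}{- \frac{5571}{21646} + 210} = \frac{1}{\frac{4540089}{21646}} = \frac{21646}{4540089}$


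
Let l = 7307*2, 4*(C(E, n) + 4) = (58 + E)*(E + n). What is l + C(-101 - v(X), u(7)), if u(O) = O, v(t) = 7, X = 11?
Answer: 31745/2 ≈ 15873.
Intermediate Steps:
C(E, n) = -4 + (58 + E)*(E + n)/4 (C(E, n) = -4 + ((58 + E)*(E + n))/4 = -4 + (58 + E)*(E + n)/4)
l = 14614
l + C(-101 - v(X), u(7)) = 14614 + (-4 + (-101 - 1*7)²/4 + 29*(-101 - 1*7)/2 + (29/2)*7 + (¼)*(-101 - 1*7)*7) = 14614 + (-4 + (-101 - 7)²/4 + 29*(-101 - 7)/2 + 203/2 + (¼)*(-101 - 7)*7) = 14614 + (-4 + (¼)*(-108)² + (29/2)*(-108) + 203/2 + (¼)*(-108)*7) = 14614 + (-4 + (¼)*11664 - 1566 + 203/2 - 189) = 14614 + (-4 + 2916 - 1566 + 203/2 - 189) = 14614 + 2517/2 = 31745/2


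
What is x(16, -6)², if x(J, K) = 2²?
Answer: 16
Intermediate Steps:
x(J, K) = 4
x(16, -6)² = 4² = 16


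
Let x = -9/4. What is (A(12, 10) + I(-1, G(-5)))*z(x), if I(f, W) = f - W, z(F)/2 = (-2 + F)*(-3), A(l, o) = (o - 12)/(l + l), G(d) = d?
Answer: 799/8 ≈ 99.875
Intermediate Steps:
x = -9/4 (x = -9*¼ = -9/4 ≈ -2.2500)
A(l, o) = (-12 + o)/(2*l) (A(l, o) = (-12 + o)/((2*l)) = (-12 + o)*(1/(2*l)) = (-12 + o)/(2*l))
z(F) = 12 - 6*F (z(F) = 2*((-2 + F)*(-3)) = 2*(6 - 3*F) = 12 - 6*F)
(A(12, 10) + I(-1, G(-5)))*z(x) = ((½)*(-12 + 10)/12 + (-1 - 1*(-5)))*(12 - 6*(-9/4)) = ((½)*(1/12)*(-2) + (-1 + 5))*(12 + 27/2) = (-1/12 + 4)*(51/2) = (47/12)*(51/2) = 799/8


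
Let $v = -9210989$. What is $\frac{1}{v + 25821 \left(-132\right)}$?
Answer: $- \frac{1}{12619361} \approx -7.9243 \cdot 10^{-8}$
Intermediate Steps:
$\frac{1}{v + 25821 \left(-132\right)} = \frac{1}{-9210989 + 25821 \left(-132\right)} = \frac{1}{-9210989 - 3408372} = \frac{1}{-12619361} = - \frac{1}{12619361}$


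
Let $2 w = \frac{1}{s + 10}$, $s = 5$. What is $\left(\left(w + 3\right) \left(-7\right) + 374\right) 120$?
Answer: $42332$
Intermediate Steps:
$w = \frac{1}{30}$ ($w = \frac{1}{2 \left(5 + 10\right)} = \frac{1}{2 \cdot 15} = \frac{1}{2} \cdot \frac{1}{15} = \frac{1}{30} \approx 0.033333$)
$\left(\left(w + 3\right) \left(-7\right) + 374\right) 120 = \left(\left(\frac{1}{30} + 3\right) \left(-7\right) + 374\right) 120 = \left(\frac{91}{30} \left(-7\right) + 374\right) 120 = \left(- \frac{637}{30} + 374\right) 120 = \frac{10583}{30} \cdot 120 = 42332$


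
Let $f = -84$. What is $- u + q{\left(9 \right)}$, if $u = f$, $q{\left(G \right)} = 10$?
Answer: $94$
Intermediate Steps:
$u = -84$
$- u + q{\left(9 \right)} = \left(-1\right) \left(-84\right) + 10 = 84 + 10 = 94$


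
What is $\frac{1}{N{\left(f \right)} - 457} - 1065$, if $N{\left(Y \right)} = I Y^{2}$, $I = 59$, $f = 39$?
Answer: $- \frac{95085329}{89282} \approx -1065.0$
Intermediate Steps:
$N{\left(Y \right)} = 59 Y^{2}$
$\frac{1}{N{\left(f \right)} - 457} - 1065 = \frac{1}{59 \cdot 39^{2} - 457} - 1065 = \frac{1}{59 \cdot 1521 + \left(-897 + 440\right)} - 1065 = \frac{1}{89739 - 457} - 1065 = \frac{1}{89282} - 1065 = - \frac{95085329}{89282}$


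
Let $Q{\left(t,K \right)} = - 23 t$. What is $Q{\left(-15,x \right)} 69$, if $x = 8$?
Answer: $23805$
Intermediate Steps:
$Q{\left(-15,x \right)} 69 = \left(-23\right) \left(-15\right) 69 = 345 \cdot 69 = 23805$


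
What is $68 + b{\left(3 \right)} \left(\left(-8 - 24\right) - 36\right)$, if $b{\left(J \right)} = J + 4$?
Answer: $-408$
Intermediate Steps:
$b{\left(J \right)} = 4 + J$
$68 + b{\left(3 \right)} \left(\left(-8 - 24\right) - 36\right) = 68 + \left(4 + 3\right) \left(\left(-8 - 24\right) - 36\right) = 68 + 7 \left(-32 - 36\right) = 68 + 7 \left(-68\right) = 68 - 476 = -408$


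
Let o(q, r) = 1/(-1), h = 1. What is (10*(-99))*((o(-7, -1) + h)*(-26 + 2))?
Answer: 0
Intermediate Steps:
o(q, r) = -1
(10*(-99))*((o(-7, -1) + h)*(-26 + 2)) = (10*(-99))*((-1 + 1)*(-26 + 2)) = -0*(-24) = -990*0 = 0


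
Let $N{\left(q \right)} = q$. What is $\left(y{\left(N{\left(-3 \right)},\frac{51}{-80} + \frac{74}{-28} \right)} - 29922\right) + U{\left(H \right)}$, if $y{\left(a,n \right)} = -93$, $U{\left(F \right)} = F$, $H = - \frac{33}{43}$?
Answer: $- \frac{1290678}{43} \approx -30016.0$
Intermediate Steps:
$H = - \frac{33}{43}$ ($H = \left(-33\right) \frac{1}{43} = - \frac{33}{43} \approx -0.76744$)
$\left(y{\left(N{\left(-3 \right)},\frac{51}{-80} + \frac{74}{-28} \right)} - 29922\right) + U{\left(H \right)} = \left(-93 - 29922\right) - \frac{33}{43} = -30015 - \frac{33}{43} = - \frac{1290678}{43}$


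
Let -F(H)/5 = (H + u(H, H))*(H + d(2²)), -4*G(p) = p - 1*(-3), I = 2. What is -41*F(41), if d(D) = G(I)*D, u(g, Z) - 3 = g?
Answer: 627300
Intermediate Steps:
u(g, Z) = 3 + g
G(p) = -¾ - p/4 (G(p) = -(p - 1*(-3))/4 = -(p + 3)/4 = -(3 + p)/4 = -¾ - p/4)
d(D) = -5*D/4 (d(D) = (-¾ - ¼*2)*D = (-¾ - ½)*D = -5*D/4)
F(H) = -5*(-5 + H)*(3 + 2*H) (F(H) = -5*(H + (3 + H))*(H - 5/4*2²) = -5*(3 + 2*H)*(H - 5/4*4) = -5*(3 + 2*H)*(H - 5) = -5*(3 + 2*H)*(-5 + H) = -5*(-5 + H)*(3 + 2*H))
-41*F(41) = -41*(75 - 10*41² + 35*41) = -41*(75 - 10*1681 + 1435) = -41*(75 - 16810 + 1435) = -41*(-15300) = 627300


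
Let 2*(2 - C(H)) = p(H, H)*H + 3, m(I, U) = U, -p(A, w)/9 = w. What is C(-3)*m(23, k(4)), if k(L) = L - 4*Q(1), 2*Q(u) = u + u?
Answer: 0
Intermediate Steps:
Q(u) = u (Q(u) = (u + u)/2 = (2*u)/2 = u)
p(A, w) = -9*w
k(L) = -4 + L (k(L) = L - 4*1 = L - 4 = -4 + L)
C(H) = ½ + 9*H²/2 (C(H) = 2 - ((-9*H)*H + 3)/2 = 2 - (-9*H² + 3)/2 = 2 - (3 - 9*H²)/2 = 2 + (-3/2 + 9*H²/2) = ½ + 9*H²/2)
C(-3)*m(23, k(4)) = (½ + (9/2)*(-3)²)*(-4 + 4) = (½ + (9/2)*9)*0 = (½ + 81/2)*0 = 41*0 = 0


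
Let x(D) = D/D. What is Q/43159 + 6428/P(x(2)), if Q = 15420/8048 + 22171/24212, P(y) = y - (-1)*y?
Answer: 422333871649716/131404437781 ≈ 3214.0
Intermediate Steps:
x(D) = 1
P(y) = 2*y (P(y) = y + y = 2*y)
Q = 8621582/3044659 (Q = 15420*(1/8048) + 22171*(1/24212) = 3855/2012 + 22171/24212 = 8621582/3044659 ≈ 2.8317)
Q/43159 + 6428/P(x(2)) = (8621582/3044659)/43159 + 6428/((2*1)) = (8621582/3044659)*(1/43159) + 6428/2 = 8621582/131404437781 + 6428*(½) = 8621582/131404437781 + 3214 = 422333871649716/131404437781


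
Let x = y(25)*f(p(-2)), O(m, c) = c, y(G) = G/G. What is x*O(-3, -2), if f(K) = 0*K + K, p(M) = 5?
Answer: -10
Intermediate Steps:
y(G) = 1
f(K) = K (f(K) = 0 + K = K)
x = 5 (x = 1*5 = 5)
x*O(-3, -2) = 5*(-2) = -10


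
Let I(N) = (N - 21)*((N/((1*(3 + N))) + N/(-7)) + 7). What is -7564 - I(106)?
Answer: -5306297/763 ≈ -6954.5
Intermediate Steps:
I(N) = (-21 + N)*(7 - N/7 + N/(3 + N)) (I(N) = (-21 + N)*((N/(3 + N) + N*(-⅐)) + 7) = (-21 + N)*((N/(3 + N) - N/7) + 7) = (-21 + N)*((-N/7 + N/(3 + N)) + 7) = (-21 + N)*(7 - N/7 + N/(3 + N)))
-7564 - I(106) = -7564 - (-3087 - 1*106³ - 966*106 + 74*106²)/(7*(3 + 106)) = -7564 - (-3087 - 1*1191016 - 102396 + 74*11236)/(7*109) = -7564 - (-3087 - 1191016 - 102396 + 831464)/(7*109) = -7564 - (-465035)/(7*109) = -7564 - 1*(-465035/763) = -7564 + 465035/763 = -5306297/763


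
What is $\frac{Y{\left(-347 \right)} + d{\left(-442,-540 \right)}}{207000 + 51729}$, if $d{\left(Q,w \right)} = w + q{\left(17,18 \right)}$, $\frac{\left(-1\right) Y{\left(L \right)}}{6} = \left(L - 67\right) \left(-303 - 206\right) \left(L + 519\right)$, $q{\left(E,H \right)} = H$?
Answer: $- \frac{72489918}{86243} \approx -840.53$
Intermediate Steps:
$Y{\left(L \right)} = - 6 \left(519 + L\right) \left(34103 - 509 L\right)$ ($Y{\left(L \right)} = - 6 \left(L - 67\right) \left(-303 - 206\right) \left(L + 519\right) = - 6 \left(-67 + L\right) \left(-509\right) \left(519 + L\right) = - 6 \left(34103 - 509 L\right) \left(519 + L\right) = - 6 \left(519 + L\right) \left(34103 - 509 L\right)$)
$d{\left(Q,w \right)} = 18 + w$ ($d{\left(Q,w \right)} = w + 18 = 18 + w$)
$\frac{Y{\left(-347 \right)} + d{\left(-442,-540 \right)}}{207000 + 51729} = \frac{\left(-106196742 + 3054 \left(-347\right)^{2} + 1380408 \left(-347\right)\right) + \left(18 - 540\right)}{207000 + 51729} = \frac{\left(-106196742 + 3054 \cdot 120409 - 479001576\right) - 522}{258729} = \left(\left(-106196742 + 367729086 - 479001576\right) - 522\right) \frac{1}{258729} = \left(-217469232 - 522\right) \frac{1}{258729} = \left(-217469754\right) \frac{1}{258729} = - \frac{72489918}{86243}$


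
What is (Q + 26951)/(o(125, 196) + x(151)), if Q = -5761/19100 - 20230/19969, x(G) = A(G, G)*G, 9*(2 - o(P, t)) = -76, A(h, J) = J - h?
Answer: 92509405906419/35852342600 ≈ 2580.3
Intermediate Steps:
o(P, t) = 94/9 (o(P, t) = 2 - ⅑*(-76) = 2 + 76/9 = 94/9)
x(G) = 0 (x(G) = (G - G)*G = 0*G = 0)
Q = -501434409/381407900 (Q = -5761*1/19100 - 20230*1/19969 = -5761/19100 - 20230/19969 = -501434409/381407900 ≈ -1.3147)
(Q + 26951)/(o(125, 196) + x(151)) = (-501434409/381407900 + 26951)/(94/9 + 0) = 10278822878491/(381407900*(94/9)) = (10278822878491/381407900)*(9/94) = 92509405906419/35852342600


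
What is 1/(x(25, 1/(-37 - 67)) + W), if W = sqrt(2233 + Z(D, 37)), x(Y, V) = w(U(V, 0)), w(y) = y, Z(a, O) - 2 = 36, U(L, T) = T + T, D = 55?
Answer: sqrt(2271)/2271 ≈ 0.020984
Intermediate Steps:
U(L, T) = 2*T
Z(a, O) = 38 (Z(a, O) = 2 + 36 = 38)
x(Y, V) = 0 (x(Y, V) = 2*0 = 0)
W = sqrt(2271) (W = sqrt(2233 + 38) = sqrt(2271) ≈ 47.655)
1/(x(25, 1/(-37 - 67)) + W) = 1/(0 + sqrt(2271)) = 1/(sqrt(2271)) = sqrt(2271)/2271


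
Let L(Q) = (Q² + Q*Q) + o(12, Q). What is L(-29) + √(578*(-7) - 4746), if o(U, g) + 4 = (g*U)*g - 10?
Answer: 11760 + 2*I*√2198 ≈ 11760.0 + 93.766*I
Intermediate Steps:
o(U, g) = -14 + U*g² (o(U, g) = -4 + ((g*U)*g - 10) = -4 + ((U*g)*g - 10) = -4 + (U*g² - 10) = -4 + (-10 + U*g²) = -14 + U*g²)
L(Q) = -14 + 14*Q² (L(Q) = (Q² + Q*Q) + (-14 + 12*Q²) = (Q² + Q²) + (-14 + 12*Q²) = 2*Q² + (-14 + 12*Q²) = -14 + 14*Q²)
L(-29) + √(578*(-7) - 4746) = (-14 + 14*(-29)²) + √(578*(-7) - 4746) = (-14 + 14*841) + √(-4046 - 4746) = (-14 + 11774) + √(-8792) = 11760 + 2*I*√2198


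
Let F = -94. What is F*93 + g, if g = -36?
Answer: -8778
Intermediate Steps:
F*93 + g = -94*93 - 36 = -8742 - 36 = -8778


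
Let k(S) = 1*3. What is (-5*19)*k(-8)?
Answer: -285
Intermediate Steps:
k(S) = 3
(-5*19)*k(-8) = -5*19*3 = -95*3 = -285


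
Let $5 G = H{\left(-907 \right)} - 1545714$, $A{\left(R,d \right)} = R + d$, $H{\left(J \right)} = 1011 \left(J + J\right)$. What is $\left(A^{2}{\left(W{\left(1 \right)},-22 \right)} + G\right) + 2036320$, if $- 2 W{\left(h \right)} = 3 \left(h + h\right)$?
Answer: $\frac{6805057}{5} \approx 1.361 \cdot 10^{6}$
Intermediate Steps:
$H{\left(J \right)} = 2022 J$ ($H{\left(J \right)} = 1011 \cdot 2 J = 2022 J$)
$W{\left(h \right)} = - 3 h$ ($W{\left(h \right)} = - \frac{3 \left(h + h\right)}{2} = - \frac{3 \cdot 2 h}{2} = - \frac{6 h}{2} = - 3 h$)
$G = - \frac{3379668}{5}$ ($G = \frac{2022 \left(-907\right) - 1545714}{5} = \frac{-1833954 - 1545714}{5} = \frac{1}{5} \left(-3379668\right) = - \frac{3379668}{5} \approx -6.7593 \cdot 10^{5}$)
$\left(A^{2}{\left(W{\left(1 \right)},-22 \right)} + G\right) + 2036320 = \left(\left(\left(-3\right) 1 - 22\right)^{2} - \frac{3379668}{5}\right) + 2036320 = \left(\left(-3 - 22\right)^{2} - \frac{3379668}{5}\right) + 2036320 = \left(\left(-25\right)^{2} - \frac{3379668}{5}\right) + 2036320 = \left(625 - \frac{3379668}{5}\right) + 2036320 = - \frac{3376543}{5} + 2036320 = \frac{6805057}{5}$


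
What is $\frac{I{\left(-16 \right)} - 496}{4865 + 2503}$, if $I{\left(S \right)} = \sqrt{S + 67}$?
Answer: $- \frac{62}{921} + \frac{\sqrt{51}}{7368} \approx -0.066349$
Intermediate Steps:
$I{\left(S \right)} = \sqrt{67 + S}$
$\frac{I{\left(-16 \right)} - 496}{4865 + 2503} = \frac{\sqrt{67 - 16} - 496}{4865 + 2503} = \frac{\sqrt{51} - 496}{7368} = \left(-496 + \sqrt{51}\right) \frac{1}{7368} = - \frac{62}{921} + \frac{\sqrt{51}}{7368}$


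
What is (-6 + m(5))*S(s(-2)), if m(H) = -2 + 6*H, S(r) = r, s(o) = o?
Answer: -44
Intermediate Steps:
(-6 + m(5))*S(s(-2)) = (-6 + (-2 + 6*5))*(-2) = (-6 + (-2 + 30))*(-2) = (-6 + 28)*(-2) = 22*(-2) = -44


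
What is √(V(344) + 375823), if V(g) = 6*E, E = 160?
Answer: √376783 ≈ 613.83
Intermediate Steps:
V(g) = 960 (V(g) = 6*160 = 960)
√(V(344) + 375823) = √(960 + 375823) = √376783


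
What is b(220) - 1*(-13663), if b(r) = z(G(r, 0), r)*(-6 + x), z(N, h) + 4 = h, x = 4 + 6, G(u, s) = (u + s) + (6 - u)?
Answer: 14527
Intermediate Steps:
G(u, s) = 6 + s (G(u, s) = (s + u) + (6 - u) = 6 + s)
x = 10
z(N, h) = -4 + h
b(r) = -16 + 4*r (b(r) = (-4 + r)*(-6 + 10) = (-4 + r)*4 = -16 + 4*r)
b(220) - 1*(-13663) = (-16 + 4*220) - 1*(-13663) = (-16 + 880) + 13663 = 864 + 13663 = 14527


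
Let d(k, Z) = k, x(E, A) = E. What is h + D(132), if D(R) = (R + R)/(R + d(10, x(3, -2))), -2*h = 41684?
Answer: -1479650/71 ≈ -20840.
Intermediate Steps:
h = -20842 (h = -1/2*41684 = -20842)
D(R) = 2*R/(10 + R) (D(R) = (R + R)/(R + 10) = (2*R)/(10 + R) = 2*R/(10 + R))
h + D(132) = -20842 + 2*132/(10 + 132) = -20842 + 2*132/142 = -20842 + 2*132*(1/142) = -20842 + 132/71 = -1479650/71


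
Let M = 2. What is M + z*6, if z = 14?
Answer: 86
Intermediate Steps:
M + z*6 = 2 + 14*6 = 2 + 84 = 86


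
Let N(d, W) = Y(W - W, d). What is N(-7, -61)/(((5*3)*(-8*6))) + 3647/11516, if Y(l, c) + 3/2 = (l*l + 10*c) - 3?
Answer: 1741891/4145760 ≈ 0.42016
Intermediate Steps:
Y(l, c) = -9/2 + l**2 + 10*c (Y(l, c) = -3/2 + ((l*l + 10*c) - 3) = -3/2 + ((l**2 + 10*c) - 3) = -3/2 + (-3 + l**2 + 10*c) = -9/2 + l**2 + 10*c)
N(d, W) = -9/2 + 10*d (N(d, W) = -9/2 + (W - W)**2 + 10*d = -9/2 + 0**2 + 10*d = -9/2 + 0 + 10*d = -9/2 + 10*d)
N(-7, -61)/(((5*3)*(-8*6))) + 3647/11516 = (-9/2 + 10*(-7))/(((5*3)*(-8*6))) + 3647/11516 = (-9/2 - 70)/((15*(-48))) + 3647*(1/11516) = -149/2/(-720) + 3647/11516 = -149/2*(-1/720) + 3647/11516 = 149/1440 + 3647/11516 = 1741891/4145760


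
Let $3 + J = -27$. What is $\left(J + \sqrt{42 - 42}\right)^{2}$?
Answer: $900$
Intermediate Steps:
$J = -30$ ($J = -3 - 27 = -30$)
$\left(J + \sqrt{42 - 42}\right)^{2} = \left(-30 + \sqrt{42 - 42}\right)^{2} = \left(-30 + \sqrt{0}\right)^{2} = \left(-30 + 0\right)^{2} = \left(-30\right)^{2} = 900$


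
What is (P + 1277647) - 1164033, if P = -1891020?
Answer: -1777406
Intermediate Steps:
(P + 1277647) - 1164033 = (-1891020 + 1277647) - 1164033 = -613373 - 1164033 = -1777406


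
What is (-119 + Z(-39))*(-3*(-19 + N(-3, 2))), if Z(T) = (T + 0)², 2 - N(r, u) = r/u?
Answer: 65193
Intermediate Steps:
N(r, u) = 2 - r/u
Z(T) = T²
(-119 + Z(-39))*(-3*(-19 + N(-3, 2))) = (-119 + (-39)²)*(-3*(-19 + (2 - 1*(-3)/2))) = (-119 + 1521)*(-3*(-19 + (2 - 1*(-3)*½))) = 1402*(-3*(-19 + (2 + 3/2))) = 1402*(-3*(-19 + 7/2)) = 1402*(-3*(-31/2)) = 1402*(93/2) = 65193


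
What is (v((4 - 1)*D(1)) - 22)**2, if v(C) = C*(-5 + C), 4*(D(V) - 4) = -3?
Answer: 151321/256 ≈ 591.10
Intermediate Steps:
D(V) = 13/4 (D(V) = 4 + (1/4)*(-3) = 4 - 3/4 = 13/4)
(v((4 - 1)*D(1)) - 22)**2 = (((4 - 1)*(13/4))*(-5 + (4 - 1)*(13/4)) - 22)**2 = ((3*(13/4))*(-5 + 3*(13/4)) - 22)**2 = (39*(-5 + 39/4)/4 - 22)**2 = ((39/4)*(19/4) - 22)**2 = (741/16 - 22)**2 = (389/16)**2 = 151321/256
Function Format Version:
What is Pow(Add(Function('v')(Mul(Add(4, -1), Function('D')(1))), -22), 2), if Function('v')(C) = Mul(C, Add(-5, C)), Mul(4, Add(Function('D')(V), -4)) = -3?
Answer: Rational(151321, 256) ≈ 591.10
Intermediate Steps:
Function('D')(V) = Rational(13, 4) (Function('D')(V) = Add(4, Mul(Rational(1, 4), -3)) = Add(4, Rational(-3, 4)) = Rational(13, 4))
Pow(Add(Function('v')(Mul(Add(4, -1), Function('D')(1))), -22), 2) = Pow(Add(Mul(Mul(Add(4, -1), Rational(13, 4)), Add(-5, Mul(Add(4, -1), Rational(13, 4)))), -22), 2) = Pow(Add(Mul(Mul(3, Rational(13, 4)), Add(-5, Mul(3, Rational(13, 4)))), -22), 2) = Pow(Add(Mul(Rational(39, 4), Add(-5, Rational(39, 4))), -22), 2) = Pow(Add(Mul(Rational(39, 4), Rational(19, 4)), -22), 2) = Pow(Add(Rational(741, 16), -22), 2) = Pow(Rational(389, 16), 2) = Rational(151321, 256)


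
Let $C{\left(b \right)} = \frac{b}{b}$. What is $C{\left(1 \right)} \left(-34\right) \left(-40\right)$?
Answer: $1360$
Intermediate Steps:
$C{\left(b \right)} = 1$
$C{\left(1 \right)} \left(-34\right) \left(-40\right) = 1 \left(-34\right) \left(-40\right) = \left(-34\right) \left(-40\right) = 1360$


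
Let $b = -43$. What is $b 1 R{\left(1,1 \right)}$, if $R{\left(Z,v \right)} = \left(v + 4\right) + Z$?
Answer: $-258$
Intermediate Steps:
$R{\left(Z,v \right)} = 4 + Z + v$ ($R{\left(Z,v \right)} = \left(4 + v\right) + Z = 4 + Z + v$)
$b 1 R{\left(1,1 \right)} = \left(-43\right) 1 \left(4 + 1 + 1\right) = \left(-43\right) 6 = -258$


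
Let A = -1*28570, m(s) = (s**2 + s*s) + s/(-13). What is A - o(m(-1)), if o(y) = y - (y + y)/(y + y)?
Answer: -371424/13 ≈ -28571.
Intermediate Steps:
m(s) = 2*s**2 - s/13 (m(s) = (s**2 + s**2) + s*(-1/13) = 2*s**2 - s/13)
o(y) = -1 + y (o(y) = y - 2*y/(2*y) = y - 2*y*1/(2*y) = y - 1*1 = y - 1 = -1 + y)
A = -28570
A - o(m(-1)) = -28570 - (-1 + (1/13)*(-1)*(-1 + 26*(-1))) = -28570 - (-1 + (1/13)*(-1)*(-1 - 26)) = -28570 - (-1 + (1/13)*(-1)*(-27)) = -28570 - (-1 + 27/13) = -28570 - 1*14/13 = -28570 - 14/13 = -371424/13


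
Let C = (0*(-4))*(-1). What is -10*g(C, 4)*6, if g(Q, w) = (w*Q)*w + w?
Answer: -240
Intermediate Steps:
C = 0 (C = 0*(-1) = 0)
g(Q, w) = w + Q*w**2 (g(Q, w) = (Q*w)*w + w = Q*w**2 + w = w + Q*w**2)
-10*g(C, 4)*6 = -40*(1 + 0*4)*6 = -40*(1 + 0)*6 = -40*6 = -240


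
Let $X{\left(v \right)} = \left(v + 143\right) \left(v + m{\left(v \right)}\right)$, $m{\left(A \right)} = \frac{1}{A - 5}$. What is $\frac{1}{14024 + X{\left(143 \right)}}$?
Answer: $\frac{69}{3789761} \approx 1.8207 \cdot 10^{-5}$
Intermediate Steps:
$m{\left(A \right)} = \frac{1}{-5 + A}$
$X{\left(v \right)} = \left(143 + v\right) \left(v + \frac{1}{-5 + v}\right)$ ($X{\left(v \right)} = \left(v + 143\right) \left(v + \frac{1}{-5 + v}\right) = \left(143 + v\right) \left(v + \frac{1}{-5 + v}\right)$)
$\frac{1}{14024 + X{\left(143 \right)}} = \frac{1}{14024 + \frac{143 + 143 + 143 \left(-5 + 143\right) \left(143 + 143\right)}{-5 + 143}} = \frac{1}{14024 + \frac{143 + 143 + 143 \cdot 138 \cdot 286}{138}} = \frac{1}{14024 + \frac{143 + 143 + 5643924}{138}} = \frac{1}{14024 + \frac{1}{138} \cdot 5644210} = \frac{1}{14024 + \frac{2822105}{69}} = \frac{1}{\frac{3789761}{69}} = \frac{69}{3789761}$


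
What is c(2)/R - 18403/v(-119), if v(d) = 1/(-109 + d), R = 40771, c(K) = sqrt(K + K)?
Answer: 171070386566/40771 ≈ 4.1959e+6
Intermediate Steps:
c(K) = sqrt(2)*sqrt(K) (c(K) = sqrt(2*K) = sqrt(2)*sqrt(K))
c(2)/R - 18403/v(-119) = (sqrt(2)*sqrt(2))/40771 - 18403/(1/(-109 - 119)) = 2*(1/40771) - 18403/(1/(-228)) = 2/40771 - 18403/(-1/228) = 2/40771 - 18403*(-228) = 2/40771 + 4195884 = 171070386566/40771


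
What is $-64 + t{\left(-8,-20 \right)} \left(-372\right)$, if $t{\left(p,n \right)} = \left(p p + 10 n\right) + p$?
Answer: $53504$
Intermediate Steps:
$t{\left(p,n \right)} = p + p^{2} + 10 n$ ($t{\left(p,n \right)} = \left(p^{2} + 10 n\right) + p = p + p^{2} + 10 n$)
$-64 + t{\left(-8,-20 \right)} \left(-372\right) = -64 + \left(-8 + \left(-8\right)^{2} + 10 \left(-20\right)\right) \left(-372\right) = -64 + \left(-8 + 64 - 200\right) \left(-372\right) = -64 - -53568 = -64 + 53568 = 53504$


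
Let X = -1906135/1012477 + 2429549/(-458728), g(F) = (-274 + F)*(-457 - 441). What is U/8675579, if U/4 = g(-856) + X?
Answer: 471294230832054287/1007346526810704806 ≈ 0.46786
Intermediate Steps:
g(F) = 246052 - 898*F (g(F) = (-274 + F)*(-898) = 246052 - 898*F)
X = -3334259979153/464451549256 (X = -1906135*1/1012477 + 2429549*(-1/458728) = -1906135/1012477 - 2429549/458728 = -3334259979153/464451549256 ≈ -7.1789)
U = 471294230832054287/116112887314 (U = 4*((246052 - 898*(-856)) - 3334259979153/464451549256) = 4*((246052 + 768688) - 3334259979153/464451549256) = 4*(1014740 - 3334259979153/464451549256) = 4*(471294230832054287/464451549256) = 471294230832054287/116112887314 ≈ 4.0589e+6)
U/8675579 = (471294230832054287/116112887314)/8675579 = (471294230832054287/116112887314)*(1/8675579) = 471294230832054287/1007346526810704806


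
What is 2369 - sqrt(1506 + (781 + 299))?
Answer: 2369 - sqrt(2586) ≈ 2318.1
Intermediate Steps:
2369 - sqrt(1506 + (781 + 299)) = 2369 - sqrt(1506 + 1080) = 2369 - sqrt(2586)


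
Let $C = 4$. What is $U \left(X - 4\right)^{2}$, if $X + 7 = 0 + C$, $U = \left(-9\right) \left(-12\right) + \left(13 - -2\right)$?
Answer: $6027$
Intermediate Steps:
$U = 123$ ($U = 108 + \left(13 + 2\right) = 108 + 15 = 123$)
$X = -3$ ($X = -7 + \left(0 + 4\right) = -7 + 4 = -3$)
$U \left(X - 4\right)^{2} = 123 \left(-3 - 4\right)^{2} = 123 \left(-7\right)^{2} = 123 \cdot 49 = 6027$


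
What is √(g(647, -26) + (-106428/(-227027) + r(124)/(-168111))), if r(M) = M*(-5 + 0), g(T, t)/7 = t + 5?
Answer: I*√23715046418311695971563/12721911999 ≈ 12.105*I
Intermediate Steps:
g(T, t) = 35 + 7*t (g(T, t) = 7*(t + 5) = 7*(5 + t) = 35 + 7*t)
r(M) = -5*M (r(M) = M*(-5) = -5*M)
√(g(647, -26) + (-106428/(-227027) + r(124)/(-168111))) = √((35 + 7*(-26)) + (-106428/(-227027) - 5*124/(-168111))) = √((35 - 182) + (-106428*(-1/227027) - 620*(-1/168111))) = √(-147 + (106428/227027 + 620/168111)) = √(-147 + 18032474248/38165735997) = √(-5592330717311/38165735997) = I*√23715046418311695971563/12721911999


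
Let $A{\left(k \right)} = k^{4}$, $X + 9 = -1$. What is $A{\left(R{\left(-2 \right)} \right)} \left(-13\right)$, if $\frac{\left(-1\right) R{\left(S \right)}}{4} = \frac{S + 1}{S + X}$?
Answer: $- \frac{13}{81} \approx -0.16049$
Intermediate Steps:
$X = -10$ ($X = -9 - 1 = -10$)
$R{\left(S \right)} = - \frac{4 \left(1 + S\right)}{-10 + S}$ ($R{\left(S \right)} = - 4 \frac{S + 1}{S - 10} = - 4 \frac{1 + S}{-10 + S} = - \frac{4 \left(1 + S\right)}{-10 + S}$)
$A{\left(R{\left(-2 \right)} \right)} \left(-13\right) = \left(\frac{4 \left(-1 - -2\right)}{-10 - 2}\right)^{4} \left(-13\right) = \left(\frac{4 \left(-1 + 2\right)}{-12}\right)^{4} \left(-13\right) = \left(4 \left(- \frac{1}{12}\right) 1\right)^{4} \left(-13\right) = \left(- \frac{1}{3}\right)^{4} \left(-13\right) = \frac{1}{81} \left(-13\right) = - \frac{13}{81}$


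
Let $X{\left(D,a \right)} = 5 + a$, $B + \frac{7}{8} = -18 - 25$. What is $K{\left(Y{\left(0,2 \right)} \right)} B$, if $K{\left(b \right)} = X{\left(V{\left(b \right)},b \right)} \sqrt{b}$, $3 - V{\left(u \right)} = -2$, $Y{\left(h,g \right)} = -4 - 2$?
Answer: $\frac{351 i \sqrt{6}}{8} \approx 107.47 i$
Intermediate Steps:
$Y{\left(h,g \right)} = -6$
$B = - \frac{351}{8}$ ($B = - \frac{7}{8} - 43 = - \frac{351}{8} \approx -43.875$)
$V{\left(u \right)} = 5$ ($V{\left(u \right)} = 3 - -2 = 3 + 2 = 5$)
$K{\left(b \right)} = \sqrt{b} \left(5 + b\right)$ ($K{\left(b \right)} = \left(5 + b\right) \sqrt{b} = \sqrt{b} \left(5 + b\right)$)
$K{\left(Y{\left(0,2 \right)} \right)} B = \sqrt{-6} \left(5 - 6\right) \left(- \frac{351}{8}\right) = i \sqrt{6} \left(-1\right) \left(- \frac{351}{8}\right) = - i \sqrt{6} \left(- \frac{351}{8}\right) = \frac{351 i \sqrt{6}}{8}$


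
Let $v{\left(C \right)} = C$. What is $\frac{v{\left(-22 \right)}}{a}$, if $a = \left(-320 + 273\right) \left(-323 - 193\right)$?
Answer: $- \frac{11}{12126} \approx -0.00090714$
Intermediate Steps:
$a = 24252$ ($a = - 47 \left(-323 - 193\right) = \left(-47\right) \left(-516\right) = 24252$)
$\frac{v{\left(-22 \right)}}{a} = - \frac{22}{24252} = \left(-22\right) \frac{1}{24252} = - \frac{11}{12126}$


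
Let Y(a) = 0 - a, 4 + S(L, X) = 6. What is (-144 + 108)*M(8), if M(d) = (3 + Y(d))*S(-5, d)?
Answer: 360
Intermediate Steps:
S(L, X) = 2 (S(L, X) = -4 + 6 = 2)
Y(a) = -a
M(d) = 6 - 2*d (M(d) = (3 - d)*2 = 6 - 2*d)
(-144 + 108)*M(8) = (-144 + 108)*(6 - 2*8) = -36*(6 - 16) = -36*(-10) = 360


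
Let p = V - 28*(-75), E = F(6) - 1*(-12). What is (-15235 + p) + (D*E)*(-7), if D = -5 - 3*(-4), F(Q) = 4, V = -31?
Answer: -13950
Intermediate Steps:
D = 7 (D = -5 + 12 = 7)
E = 16 (E = 4 - 1*(-12) = 4 + 12 = 16)
p = 2069 (p = -31 - 28*(-75) = -31 + 2100 = 2069)
(-15235 + p) + (D*E)*(-7) = (-15235 + 2069) + (7*16)*(-7) = -13166 + 112*(-7) = -13166 - 784 = -13950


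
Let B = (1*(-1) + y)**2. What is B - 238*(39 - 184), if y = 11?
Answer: 34610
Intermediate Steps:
B = 100 (B = (1*(-1) + 11)**2 = (-1 + 11)**2 = 10**2 = 100)
B - 238*(39 - 184) = 100 - 238*(39 - 184) = 100 - 238*(-145) = 100 + 34510 = 34610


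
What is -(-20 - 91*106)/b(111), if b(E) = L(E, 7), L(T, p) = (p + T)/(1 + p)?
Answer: 38664/59 ≈ 655.32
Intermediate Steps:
L(T, p) = (T + p)/(1 + p)
b(E) = 7/8 + E/8 (b(E) = (E + 7)/(1 + 7) = (7 + E)/8 = 7/8 + E/8)
-(-20 - 91*106)/b(111) = -(-20 - 91*106)/(7/8 + (⅛)*111) = -(-20 - 9646)/(7/8 + 111/8) = -(-9666)/59/4 = -(-9666)*4/59 = -1*(-38664/59) = 38664/59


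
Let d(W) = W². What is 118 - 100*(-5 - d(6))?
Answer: 4218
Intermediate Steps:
118 - 100*(-5 - d(6)) = 118 - 100*(-5 - 1*6²) = 118 - 100*(-5 - 1*36) = 118 - 100*(-5 - 36) = 118 - 100*(-41) = 118 + 4100 = 4218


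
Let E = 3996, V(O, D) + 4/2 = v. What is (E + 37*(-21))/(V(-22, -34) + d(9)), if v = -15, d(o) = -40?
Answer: -1073/19 ≈ -56.474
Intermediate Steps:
V(O, D) = -17 (V(O, D) = -2 - 15 = -17)
(E + 37*(-21))/(V(-22, -34) + d(9)) = (3996 + 37*(-21))/(-17 - 40) = (3996 - 777)/(-57) = 3219*(-1/57) = -1073/19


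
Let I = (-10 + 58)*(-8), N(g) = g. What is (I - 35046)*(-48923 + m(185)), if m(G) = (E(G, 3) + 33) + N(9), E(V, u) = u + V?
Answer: 1725192990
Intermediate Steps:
E(V, u) = V + u
I = -384 (I = 48*(-8) = -384)
m(G) = 45 + G (m(G) = ((G + 3) + 33) + 9 = ((3 + G) + 33) + 9 = (36 + G) + 9 = 45 + G)
(I - 35046)*(-48923 + m(185)) = (-384 - 35046)*(-48923 + (45 + 185)) = -35430*(-48923 + 230) = -35430*(-48693) = 1725192990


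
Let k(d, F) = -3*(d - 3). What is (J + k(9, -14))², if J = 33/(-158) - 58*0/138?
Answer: 8277129/24964 ≈ 331.56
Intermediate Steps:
k(d, F) = 9 - 3*d (k(d, F) = -3*(-3 + d) = 9 - 3*d)
J = -33/158 (J = 33*(-1/158) + 0*(1/138) = -33/158 + 0 = -33/158 ≈ -0.20886)
(J + k(9, -14))² = (-33/158 + (9 - 3*9))² = (-33/158 + (9 - 27))² = (-33/158 - 18)² = (-2877/158)² = 8277129/24964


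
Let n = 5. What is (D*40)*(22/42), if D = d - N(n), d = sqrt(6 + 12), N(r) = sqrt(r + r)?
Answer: -440*sqrt(10)/21 + 440*sqrt(2)/7 ≈ 22.636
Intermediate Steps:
N(r) = sqrt(2)*sqrt(r) (N(r) = sqrt(2*r) = sqrt(2)*sqrt(r))
d = 3*sqrt(2) (d = sqrt(18) = 3*sqrt(2) ≈ 4.2426)
D = -sqrt(10) + 3*sqrt(2) (D = 3*sqrt(2) - sqrt(2)*sqrt(5) = 3*sqrt(2) - sqrt(10) = -sqrt(10) + 3*sqrt(2) ≈ 1.0804)
(D*40)*(22/42) = ((-sqrt(10) + 3*sqrt(2))*40)*(22/42) = (-40*sqrt(10) + 120*sqrt(2))*(22*(1/42)) = (-40*sqrt(10) + 120*sqrt(2))*(11/21) = -440*sqrt(10)/21 + 440*sqrt(2)/7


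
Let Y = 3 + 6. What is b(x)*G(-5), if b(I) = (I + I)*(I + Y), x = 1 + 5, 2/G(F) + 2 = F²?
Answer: 360/23 ≈ 15.652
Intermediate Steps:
G(F) = 2/(-2 + F²)
Y = 9
x = 6
b(I) = 2*I*(9 + I) (b(I) = (I + I)*(I + 9) = (2*I)*(9 + I) = 2*I*(9 + I))
b(x)*G(-5) = (2*6*(9 + 6))*(2/(-2 + (-5)²)) = (2*6*15)*(2/(-2 + 25)) = 180*(2/23) = 360/23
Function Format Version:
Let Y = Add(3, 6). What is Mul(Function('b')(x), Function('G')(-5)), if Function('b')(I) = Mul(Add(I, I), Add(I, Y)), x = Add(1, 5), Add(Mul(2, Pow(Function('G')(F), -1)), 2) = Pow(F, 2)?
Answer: Rational(360, 23) ≈ 15.652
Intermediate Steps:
Function('G')(F) = Mul(2, Pow(Add(-2, Pow(F, 2)), -1))
Y = 9
x = 6
Function('b')(I) = Mul(2, I, Add(9, I)) (Function('b')(I) = Mul(Add(I, I), Add(I, 9)) = Mul(Mul(2, I), Add(9, I)) = Mul(2, I, Add(9, I)))
Mul(Function('b')(x), Function('G')(-5)) = Mul(Mul(2, 6, Add(9, 6)), Mul(2, Pow(Add(-2, Pow(-5, 2)), -1))) = Mul(Mul(2, 6, 15), Mul(2, Pow(Add(-2, 25), -1))) = Mul(180, Mul(2, Pow(23, -1))) = Mul(180, Mul(2, Rational(1, 23))) = Mul(180, Rational(2, 23)) = Rational(360, 23)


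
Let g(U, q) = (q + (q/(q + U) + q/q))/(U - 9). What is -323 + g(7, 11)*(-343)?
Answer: 66233/36 ≈ 1839.8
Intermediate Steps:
g(U, q) = (1 + q + q/(U + q))/(-9 + U) (g(U, q) = (q + (q/(U + q) + 1))/(-9 + U) = (q + (1 + q/(U + q)))/(-9 + U) = (1 + q + q/(U + q))/(-9 + U))
-323 + g(7, 11)*(-343) = -323 + ((7 + 11² + 2*11 + 7*11)/(7² - 9*7 - 9*11 + 7*11))*(-343) = -323 + ((7 + 121 + 22 + 77)/(49 - 63 - 99 + 77))*(-343) = -323 + (227/(-36))*(-343) = -323 - 1/36*227*(-343) = -323 - 227/36*(-343) = -323 + 77861/36 = 66233/36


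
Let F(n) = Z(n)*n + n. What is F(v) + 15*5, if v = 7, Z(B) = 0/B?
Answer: 82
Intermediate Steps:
Z(B) = 0
F(n) = n (F(n) = 0*n + n = 0 + n = n)
F(v) + 15*5 = 7 + 15*5 = 7 + 75 = 82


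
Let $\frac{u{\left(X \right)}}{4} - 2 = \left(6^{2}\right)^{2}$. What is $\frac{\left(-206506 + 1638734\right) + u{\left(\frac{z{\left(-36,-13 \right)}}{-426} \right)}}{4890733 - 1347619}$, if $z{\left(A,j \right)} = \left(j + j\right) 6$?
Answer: $\frac{239570}{590519} \approx 0.40569$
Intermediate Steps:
$z{\left(A,j \right)} = 12 j$ ($z{\left(A,j \right)} = 2 j 6 = 12 j$)
$u{\left(X \right)} = 5192$ ($u{\left(X \right)} = 8 + 4 \left(6^{2}\right)^{2} = 8 + 4 \cdot 36^{2} = 8 + 4 \cdot 1296 = 8 + 5184 = 5192$)
$\frac{\left(-206506 + 1638734\right) + u{\left(\frac{z{\left(-36,-13 \right)}}{-426} \right)}}{4890733 - 1347619} = \frac{\left(-206506 + 1638734\right) + 5192}{4890733 - 1347619} = \frac{1432228 + 5192}{3543114} = 1437420 \cdot \frac{1}{3543114} = \frac{239570}{590519}$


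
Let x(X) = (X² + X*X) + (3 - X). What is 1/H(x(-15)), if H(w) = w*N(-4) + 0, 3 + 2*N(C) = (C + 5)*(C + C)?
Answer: -1/2574 ≈ -0.00038850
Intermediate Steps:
N(C) = -3/2 + C*(5 + C) (N(C) = -3/2 + ((C + 5)*(C + C))/2 = -3/2 + ((5 + C)*(2*C))/2 = -3/2 + (2*C*(5 + C))/2 = -3/2 + C*(5 + C))
x(X) = 3 - X + 2*X² (x(X) = (X² + X²) + (3 - X) = 2*X² + (3 - X) = 3 - X + 2*X²)
H(w) = -11*w/2 (H(w) = w*(-3/2 + (-4)² + 5*(-4)) + 0 = w*(-3/2 + 16 - 20) + 0 = w*(-11/2) + 0 = -11*w/2 + 0 = -11*w/2)
1/H(x(-15)) = 1/(-11*(3 - 1*(-15) + 2*(-15)²)/2) = 1/(-11*(3 + 15 + 2*225)/2) = 1/(-11*(3 + 15 + 450)/2) = 1/(-11/2*468) = 1/(-2574) = -1/2574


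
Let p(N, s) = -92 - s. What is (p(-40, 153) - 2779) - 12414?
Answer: -15438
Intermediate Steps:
(p(-40, 153) - 2779) - 12414 = ((-92 - 1*153) - 2779) - 12414 = ((-92 - 153) - 2779) - 12414 = (-245 - 2779) - 12414 = -3024 - 12414 = -15438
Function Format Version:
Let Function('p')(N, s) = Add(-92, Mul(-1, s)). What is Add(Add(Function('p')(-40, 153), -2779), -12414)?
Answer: -15438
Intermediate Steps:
Add(Add(Function('p')(-40, 153), -2779), -12414) = Add(Add(Add(-92, Mul(-1, 153)), -2779), -12414) = Add(Add(Add(-92, -153), -2779), -12414) = Add(Add(-245, -2779), -12414) = Add(-3024, -12414) = -15438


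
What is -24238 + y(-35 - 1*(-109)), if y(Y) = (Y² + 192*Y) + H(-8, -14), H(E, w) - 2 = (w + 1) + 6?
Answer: -4559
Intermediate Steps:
H(E, w) = 9 + w (H(E, w) = 2 + ((w + 1) + 6) = 2 + ((1 + w) + 6) = 2 + (7 + w) = 9 + w)
y(Y) = -5 + Y² + 192*Y (y(Y) = (Y² + 192*Y) + (9 - 14) = (Y² + 192*Y) - 5 = -5 + Y² + 192*Y)
-24238 + y(-35 - 1*(-109)) = -24238 + (-5 + (-35 - 1*(-109))² + 192*(-35 - 1*(-109))) = -24238 + (-5 + (-35 + 109)² + 192*(-35 + 109)) = -24238 + (-5 + 74² + 192*74) = -24238 + (-5 + 5476 + 14208) = -24238 + 19679 = -4559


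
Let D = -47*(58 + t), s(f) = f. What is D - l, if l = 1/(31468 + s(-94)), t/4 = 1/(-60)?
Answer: -427136099/156870 ≈ -2722.9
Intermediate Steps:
t = -1/15 (t = 4/(-60) = 4*(-1/60) = -1/15 ≈ -0.066667)
D = -40843/15 (D = -47*(58 - 1/15) = -47*869/15 = -40843/15 ≈ -2722.9)
l = 1/31374 (l = 1/(31468 - 94) = 1/31374 ≈ 3.1874e-5)
D - l = -40843/15 - 1*1/31374 = -40843/15 - 1/31374 = -427136099/156870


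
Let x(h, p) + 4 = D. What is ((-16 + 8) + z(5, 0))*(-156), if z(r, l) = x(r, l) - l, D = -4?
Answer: 2496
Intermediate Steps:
x(h, p) = -8 (x(h, p) = -4 - 4 = -8)
z(r, l) = -8 - l
((-16 + 8) + z(5, 0))*(-156) = ((-16 + 8) + (-8 - 1*0))*(-156) = (-8 + (-8 + 0))*(-156) = (-8 - 8)*(-156) = -16*(-156) = 2496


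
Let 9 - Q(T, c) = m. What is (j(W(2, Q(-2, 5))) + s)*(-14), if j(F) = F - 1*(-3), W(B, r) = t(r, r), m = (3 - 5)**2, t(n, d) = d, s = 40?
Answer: -672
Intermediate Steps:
m = 4 (m = (-2)**2 = 4)
Q(T, c) = 5 (Q(T, c) = 9 - 1*4 = 9 - 4 = 5)
W(B, r) = r
j(F) = 3 + F (j(F) = F + 3 = 3 + F)
(j(W(2, Q(-2, 5))) + s)*(-14) = ((3 + 5) + 40)*(-14) = (8 + 40)*(-14) = 48*(-14) = -672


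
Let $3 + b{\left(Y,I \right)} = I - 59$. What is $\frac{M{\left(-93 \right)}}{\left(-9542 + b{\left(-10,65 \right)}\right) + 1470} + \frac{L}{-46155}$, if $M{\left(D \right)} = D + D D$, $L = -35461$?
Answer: $- \frac{108767371}{372424695} \approx -0.29205$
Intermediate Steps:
$M{\left(D \right)} = D + D^{2}$
$b{\left(Y,I \right)} = -62 + I$ ($b{\left(Y,I \right)} = -3 + \left(I - 59\right) = -3 + \left(-59 + I\right) = -62 + I$)
$\frac{M{\left(-93 \right)}}{\left(-9542 + b{\left(-10,65 \right)}\right) + 1470} + \frac{L}{-46155} = \frac{\left(-93\right) \left(1 - 93\right)}{\left(-9542 + \left(-62 + 65\right)\right) + 1470} - \frac{35461}{-46155} = \frac{\left(-93\right) \left(-92\right)}{\left(-9542 + 3\right) + 1470} - - \frac{35461}{46155} = \frac{8556}{-9539 + 1470} + \frac{35461}{46155} = \frac{8556}{-8069} + \frac{35461}{46155} = 8556 \left(- \frac{1}{8069}\right) + \frac{35461}{46155} = - \frac{8556}{8069} + \frac{35461}{46155} = - \frac{108767371}{372424695}$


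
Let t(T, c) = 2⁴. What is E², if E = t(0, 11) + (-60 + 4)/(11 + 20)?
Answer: 193600/961 ≈ 201.46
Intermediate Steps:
t(T, c) = 16
E = 440/31 (E = 16 + (-60 + 4)/(11 + 20) = 16 - 56/31 = 440/31 ≈ 14.194)
E² = (440/31)² = 193600/961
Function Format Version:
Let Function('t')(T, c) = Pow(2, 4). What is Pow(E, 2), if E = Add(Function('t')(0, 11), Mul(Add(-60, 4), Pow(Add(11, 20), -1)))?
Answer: Rational(193600, 961) ≈ 201.46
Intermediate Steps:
Function('t')(T, c) = 16
E = Rational(440, 31) (E = Add(16, Mul(Add(-60, 4), Pow(Add(11, 20), -1))) = Add(16, Mul(-56, Pow(31, -1))) = Add(16, Mul(-56, Rational(1, 31))) = Add(16, Rational(-56, 31)) = Rational(440, 31) ≈ 14.194)
Pow(E, 2) = Pow(Rational(440, 31), 2) = Rational(193600, 961)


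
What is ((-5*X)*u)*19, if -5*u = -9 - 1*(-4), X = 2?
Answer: -190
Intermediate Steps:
u = 1 (u = -(-9 - 1*(-4))/5 = -(-9 + 4)/5 = -⅕*(-5) = 1)
((-5*X)*u)*19 = (-5*2*1)*19 = -10*1*19 = -10*19 = -190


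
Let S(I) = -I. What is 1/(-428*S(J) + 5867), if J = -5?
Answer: 1/3727 ≈ 0.00026831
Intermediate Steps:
1/(-428*S(J) + 5867) = 1/(-(-428)*(-5) + 5867) = 1/(-428*5 + 5867) = 1/(-2140 + 5867) = 1/3727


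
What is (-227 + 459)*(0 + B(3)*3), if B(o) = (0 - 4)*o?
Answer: -8352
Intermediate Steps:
B(o) = -4*o
(-227 + 459)*(0 + B(3)*3) = (-227 + 459)*(0 - 4*3*3) = 232*(0 - 12*3) = 232*(0 - 36) = 232*(-36) = -8352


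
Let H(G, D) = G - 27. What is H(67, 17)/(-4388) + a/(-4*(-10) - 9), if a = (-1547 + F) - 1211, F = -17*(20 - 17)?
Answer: -3081783/34007 ≈ -90.622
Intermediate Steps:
F = -51 (F = -17*3 = -51)
H(G, D) = -27 + G
a = -2809 (a = (-1547 - 51) - 1211 = -1598 - 1211 = -2809)
H(67, 17)/(-4388) + a/(-4*(-10) - 9) = (-27 + 67)/(-4388) - 2809/(-4*(-10) - 9) = 40*(-1/4388) - 2809/(40 - 9) = -10/1097 - 2809/31 = -3081783/34007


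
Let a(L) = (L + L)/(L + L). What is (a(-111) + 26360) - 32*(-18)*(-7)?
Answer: 22329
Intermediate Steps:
a(L) = 1 (a(L) = (2*L)/((2*L)) = (2*L)*(1/(2*L)) = 1)
(a(-111) + 26360) - 32*(-18)*(-7) = (1 + 26360) - 32*(-18)*(-7) = 26361 + 576*(-7) = 26361 - 4032 = 22329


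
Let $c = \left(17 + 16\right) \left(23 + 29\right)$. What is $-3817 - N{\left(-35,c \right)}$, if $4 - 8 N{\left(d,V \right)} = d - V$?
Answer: $- \frac{32291}{8} \approx -4036.4$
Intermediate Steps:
$c = 1716$ ($c = 33 \cdot 52 = 1716$)
$N{\left(d,V \right)} = \frac{1}{2} - \frac{d}{8} + \frac{V}{8}$ ($N{\left(d,V \right)} = \frac{1}{2} - \frac{d - V}{8} = \frac{1}{2} + \left(- \frac{d}{8} + \frac{V}{8}\right) = \frac{1}{2} - \frac{d}{8} + \frac{V}{8}$)
$-3817 - N{\left(-35,c \right)} = -3817 - \left(\frac{1}{2} - - \frac{35}{8} + \frac{1}{8} \cdot 1716\right) = -3817 - \left(\frac{1}{2} + \frac{35}{8} + \frac{429}{2}\right) = -3817 - \frac{1755}{8} = - \frac{32291}{8}$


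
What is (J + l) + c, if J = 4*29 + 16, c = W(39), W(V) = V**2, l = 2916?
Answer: 4569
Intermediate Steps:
c = 1521 (c = 39**2 = 1521)
J = 132 (J = 116 + 16 = 132)
(J + l) + c = (132 + 2916) + 1521 = 3048 + 1521 = 4569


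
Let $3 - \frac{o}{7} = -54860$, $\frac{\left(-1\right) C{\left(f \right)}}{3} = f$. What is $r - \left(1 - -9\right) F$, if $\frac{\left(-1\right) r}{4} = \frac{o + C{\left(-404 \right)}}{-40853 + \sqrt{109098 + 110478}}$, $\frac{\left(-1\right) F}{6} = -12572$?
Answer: $- \frac{1258707061289324}{1668748033} + \frac{3082024 \sqrt{54894}}{1668748033} \approx -7.5428 \cdot 10^{5}$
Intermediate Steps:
$F = 75432$ ($F = \left(-6\right) \left(-12572\right) = 75432$)
$C{\left(f \right)} = - 3 f$
$o = 384041$ ($o = 21 - -384020 = 21 + 384020 = 384041$)
$r = - \frac{1541012}{-40853 + 2 \sqrt{54894}}$ ($r = - 4 \frac{384041 - -1212}{-40853 + \sqrt{109098 + 110478}} = - 4 \frac{384041 + 1212}{-40853 + \sqrt{219576}} = - 4 \frac{385253}{-40853 + 2 \sqrt{54894}} = - \frac{1541012}{-40853 + 2 \sqrt{54894}} \approx 38.159$)
$r - \left(1 - -9\right) F = \left(\frac{62954963236}{1668748033} + \frac{3082024 \sqrt{54894}}{1668748033}\right) - \left(1 - -9\right) 75432 = \left(\frac{62954963236}{1668748033} + \frac{3082024 \sqrt{54894}}{1668748033}\right) - \left(1 + 9\right) 75432 = \left(\frac{62954963236}{1668748033} + \frac{3082024 \sqrt{54894}}{1668748033}\right) - 10 \cdot 75432 = \left(\frac{62954963236}{1668748033} + \frac{3082024 \sqrt{54894}}{1668748033}\right) - 754320 = - \frac{1258707061289324}{1668748033} + \frac{3082024 \sqrt{54894}}{1668748033}$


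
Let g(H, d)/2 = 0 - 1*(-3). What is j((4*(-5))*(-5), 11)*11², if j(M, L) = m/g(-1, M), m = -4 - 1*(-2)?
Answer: -121/3 ≈ -40.333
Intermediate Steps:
g(H, d) = 6 (g(H, d) = 2*(0 - 1*(-3)) = 2*(0 + 3) = 2*3 = 6)
m = -2 (m = -4 + 2 = -2)
j(M, L) = -⅓ (j(M, L) = -2/6 = -2*⅙ = -⅓)
j((4*(-5))*(-5), 11)*11² = -⅓*11² = -⅓*121 = -121/3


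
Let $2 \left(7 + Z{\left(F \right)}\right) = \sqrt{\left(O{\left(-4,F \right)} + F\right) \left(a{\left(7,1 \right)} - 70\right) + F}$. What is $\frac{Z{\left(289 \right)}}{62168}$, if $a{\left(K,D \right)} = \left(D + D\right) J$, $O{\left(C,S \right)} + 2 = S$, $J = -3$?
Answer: $- \frac{7}{62168} + \frac{i \sqrt{43487}}{124336} \approx -0.0001126 + 0.0016772 i$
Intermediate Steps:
$O{\left(C,S \right)} = -2 + S$
$a{\left(K,D \right)} = - 6 D$ ($a{\left(K,D \right)} = \left(D + D\right) \left(-3\right) = 2 D \left(-3\right) = - 6 D$)
$Z{\left(F \right)} = -7 + \frac{\sqrt{152 - 151 F}}{2}$ ($Z{\left(F \right)} = -7 + \frac{\sqrt{\left(\left(-2 + F\right) + F\right) \left(\left(-6\right) 1 - 70\right) + F}}{2} = -7 + \frac{\sqrt{\left(-2 + 2 F\right) \left(-6 - 70\right) + F}}{2} = -7 + \frac{\sqrt{\left(-2 + 2 F\right) \left(-76\right) + F}}{2} = -7 + \frac{\sqrt{\left(152 - 152 F\right) + F}}{2} = -7 + \frac{\sqrt{152 - 151 F}}{2}$)
$\frac{Z{\left(289 \right)}}{62168} = \frac{-7 + \frac{\sqrt{152 - 43639}}{2}}{62168} = \left(-7 + \frac{\sqrt{152 - 43639}}{2}\right) \frac{1}{62168} = \left(-7 + \frac{\sqrt{-43487}}{2}\right) \frac{1}{62168} = \left(-7 + \frac{i \sqrt{43487}}{2}\right) \frac{1}{62168} = - \frac{7}{62168} + \frac{i \sqrt{43487}}{124336}$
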